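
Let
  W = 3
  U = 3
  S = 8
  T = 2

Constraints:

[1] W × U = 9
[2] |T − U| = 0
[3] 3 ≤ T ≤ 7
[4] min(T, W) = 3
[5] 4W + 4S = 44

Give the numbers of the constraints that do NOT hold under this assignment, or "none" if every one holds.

Violated: 2, 3, 4.

[1] W × U = 3 × 3 = 9  ✔
[2] |2 − 3| = 1, not 0  ✘
[3] T = 2 is outside [3, 7]  ✘
[4] min(2, 3) = 2, not 3  ✘
[5] 4W + 4S = 4(3) + 4(8) = 44  ✔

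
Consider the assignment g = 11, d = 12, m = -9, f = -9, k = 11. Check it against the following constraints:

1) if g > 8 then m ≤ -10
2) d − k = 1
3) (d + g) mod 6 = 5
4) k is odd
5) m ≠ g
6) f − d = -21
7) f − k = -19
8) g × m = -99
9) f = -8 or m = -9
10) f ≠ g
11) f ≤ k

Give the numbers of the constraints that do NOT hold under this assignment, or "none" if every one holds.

Violated: 1 and 7.

1) g = 11 > 8, so we need m ≤ -10; but m = -9 > -10 — violated.
2) d − k = 12 − 11 = 1 — satisfied.
3) d + g = 23; 23 mod 6 = 5 — satisfied.
4) k = 11 is odd — satisfied.
5) m = -9, g = 11; distinct — satisfied.
6) f − d = -9 − 12 = -21 — satisfied.
7) f − k = -9 − 11 = -20, not -19 — violated.
8) g × m = 11 × (-9) = -99 — satisfied.
9) f = -9 ≠ -8, but m = -9 = -9 (second disjunct) — satisfied.
10) f = -9, g = 11; distinct — satisfied.
11) f = -9, k = 11; -9 ≤ 11 — satisfied.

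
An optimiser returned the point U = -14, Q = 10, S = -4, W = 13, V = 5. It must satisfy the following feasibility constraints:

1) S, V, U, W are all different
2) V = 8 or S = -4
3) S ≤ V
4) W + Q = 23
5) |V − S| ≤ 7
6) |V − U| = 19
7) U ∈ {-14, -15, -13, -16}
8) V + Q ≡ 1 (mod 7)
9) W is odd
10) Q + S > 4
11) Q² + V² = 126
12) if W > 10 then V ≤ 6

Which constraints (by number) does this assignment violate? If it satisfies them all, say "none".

1) values -4, 5, -14, 13 are pairwise distinct — holds.
2) V = 5 ≠ 8, but S = -4 = -4 (second disjunct) — holds.
3) S = -4, V = 5; -4 ≤ 5 — holds.
4) W + Q = 13 + 10 = 23 — holds.
5) |5 − (-4)| = 9; 9 > 7, exceeds bound 7 — fails.
6) |5 − (-14)| = 19 — holds.
7) U = -14 is in {-14, -15, -13, -16} — holds.
8) V + Q = 15; 15 mod 7 = 1 — holds.
9) W = 13 is odd — holds.
10) Q + S = 10 + (-4) = 6; 6 > 4 — holds.
11) Q² + V² = 10² + 5² = 100 + 25 = 125, not 126 — fails.
12) W = 13 > 10, so we need V ≤ 6; V = 5 ≤ 6 — holds.

Constraints 5 and 11 do not hold.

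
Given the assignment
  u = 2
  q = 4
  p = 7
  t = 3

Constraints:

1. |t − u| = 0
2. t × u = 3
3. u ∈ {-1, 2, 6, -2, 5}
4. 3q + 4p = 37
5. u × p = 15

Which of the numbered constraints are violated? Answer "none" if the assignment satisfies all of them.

1. |3 − 2| = 1, not 0 — fails.
2. t × u = 3 × 2 = 6, not 3 — fails.
3. u = 2 is in {-1, 2, 6, -2, 5} — holds.
4. 3q + 4p = 3(4) + 4(7) = 40, not 37 — fails.
5. u × p = 2 × 7 = 14, not 15 — fails.

Constraints 1, 2, 4, 5 do not hold.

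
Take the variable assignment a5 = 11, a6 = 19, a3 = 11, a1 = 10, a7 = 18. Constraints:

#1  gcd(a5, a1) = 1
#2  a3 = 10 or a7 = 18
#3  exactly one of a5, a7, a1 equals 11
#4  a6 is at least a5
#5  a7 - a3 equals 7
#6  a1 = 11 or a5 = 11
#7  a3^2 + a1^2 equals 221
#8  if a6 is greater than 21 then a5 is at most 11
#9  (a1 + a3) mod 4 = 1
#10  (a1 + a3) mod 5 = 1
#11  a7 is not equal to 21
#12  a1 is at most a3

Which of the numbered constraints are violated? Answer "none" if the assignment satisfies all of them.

#1 gcd(11, 10) = 1  true
#2 a3 = 11 ≠ 10, but a7 = 18 = 18 (second disjunct)  true
#3 a5=11, a7=18, a1=10; 1 of them equals 11  true
#4 a6 = 19, a5 = 11; 19 ≥ 11  true
#5 a7 - a3 = 18 - 11 = 7  true
#6 a1 = 10 ≠ 11, but a5 = 11 = 11 (second disjunct)  true
#7 a3^2 + a1^2 = 11^2 + 10^2 = 121 + 100 = 221  true
#8 a6 = 19, not > 21; antecedent false, conditional vacuously true  true
#9 a1 + a3 = 21; 21 mod 4 = 1  true
#10 a1 + a3 = 21; 21 mod 5 = 1  true
#11 a7 = 18, and 18 ≠ 21  true
#12 a1 = 10, a3 = 11; 10 ≤ 11  true

The assignment satisfies every constraint.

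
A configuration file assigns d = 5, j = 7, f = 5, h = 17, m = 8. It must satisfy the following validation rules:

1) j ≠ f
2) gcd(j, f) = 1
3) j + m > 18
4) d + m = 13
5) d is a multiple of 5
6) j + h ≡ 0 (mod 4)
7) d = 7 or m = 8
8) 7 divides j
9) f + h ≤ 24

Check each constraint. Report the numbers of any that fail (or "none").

1) j = 7, f = 5; distinct — satisfied.
2) gcd(7, 5) = 1 — satisfied.
3) j + m = 7 + 8 = 15; 15 ≤ 18, bound 18 not met — violated.
4) d + m = 5 + 8 = 13 — satisfied.
5) 5 / 5 = 1, so 5 divides 5 — satisfied.
6) j + h = 24; 24 mod 4 = 0 — satisfied.
7) d = 5 ≠ 7, but m = 8 = 8 (second disjunct) — satisfied.
8) 7 / 7 = 1, so 7 divides 7 — satisfied.
9) f + h = 5 + 17 = 22; 22 ≤ 24 — satisfied.

No — constraint 3 is not satisfied.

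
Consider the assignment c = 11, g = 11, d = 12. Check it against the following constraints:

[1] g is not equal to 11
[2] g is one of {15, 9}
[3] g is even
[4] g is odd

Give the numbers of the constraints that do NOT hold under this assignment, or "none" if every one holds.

Constraints 1, 2, and 3 are violated.

[1] g = 11, but 11 is required to differ — violated.
[2] g = 11 is not in {15, 9} — violated.
[3] g = 11 is odd — violated.
[4] g = 11 is odd — satisfied.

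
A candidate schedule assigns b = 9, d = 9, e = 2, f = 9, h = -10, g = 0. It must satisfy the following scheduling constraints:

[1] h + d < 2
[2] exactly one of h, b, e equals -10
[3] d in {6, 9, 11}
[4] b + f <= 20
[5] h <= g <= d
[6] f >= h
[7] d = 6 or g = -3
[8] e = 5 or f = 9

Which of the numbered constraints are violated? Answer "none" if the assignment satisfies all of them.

The assignment fails constraint 7.

[1] h + d = -10 + 9 = -1; -1 < 2  ✓
[2] h=-10, b=9, e=2; 1 of them equals -10  ✓
[3] d = 9 is in {6, 9, 11}  ✓
[4] b + f = 9 + 9 = 18; 18 ≤ 20  ✓
[5] values -10 <= 0 <= 9  ✓
[6] f = 9, h = -10; 9 ≥ -10  ✓
[7] d = 9 ≠ 6 and g = 0 ≠ -3; both disjuncts false  ✗
[8] e = 2 ≠ 5, but f = 9 = 9 (second disjunct)  ✓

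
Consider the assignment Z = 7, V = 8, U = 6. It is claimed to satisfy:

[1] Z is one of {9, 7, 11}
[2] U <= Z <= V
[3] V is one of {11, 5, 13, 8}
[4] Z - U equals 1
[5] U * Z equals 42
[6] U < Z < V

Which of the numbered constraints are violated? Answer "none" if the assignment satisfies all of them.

The assignment satisfies every constraint.

[1] Z = 7 is in {9, 7, 11}  OK
[2] values 6 <= 7 <= 8  OK
[3] V = 8 is in {11, 5, 13, 8}  OK
[4] Z - U = 7 - 6 = 1  OK
[5] U * Z = 6 * 7 = 42  OK
[6] values 6 < 7 < 8  OK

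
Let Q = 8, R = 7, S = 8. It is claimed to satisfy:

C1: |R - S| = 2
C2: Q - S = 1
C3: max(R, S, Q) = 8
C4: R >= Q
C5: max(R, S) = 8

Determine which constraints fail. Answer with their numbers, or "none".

The assignment fails constraints 1, 2, and 4.

C1: |7 - 8| = 1, not 2  ✘
C2: Q - S = 8 - 8 = 0, not 1  ✘
C3: max(7, 8, 8) = 8  ✔
C4: R = 7, Q = 8; 7 < 8 (want ≥)  ✘
C5: max(7, 8) = 8  ✔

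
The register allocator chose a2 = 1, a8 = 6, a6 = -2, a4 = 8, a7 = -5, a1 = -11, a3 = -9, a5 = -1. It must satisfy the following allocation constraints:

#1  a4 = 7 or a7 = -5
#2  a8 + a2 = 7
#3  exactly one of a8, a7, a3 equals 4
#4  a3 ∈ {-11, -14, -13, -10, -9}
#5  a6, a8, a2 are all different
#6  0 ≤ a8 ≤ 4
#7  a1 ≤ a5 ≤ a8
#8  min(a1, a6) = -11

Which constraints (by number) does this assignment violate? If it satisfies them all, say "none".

#1 a4 = 8 ≠ 7, but a7 = -5 = -5 (second disjunct) — holds.
#2 a8 + a2 = 6 + 1 = 7 — holds.
#3 a8=6, a7=-5, a3=-9; 0 of them equal 4, not exactly one — fails.
#4 a3 = -9 is in {-11, -14, -13, -10, -9} — holds.
#5 values -2, 6, 1 are pairwise distinct — holds.
#6 a8 = 6 is outside [0, 4] — fails.
#7 values -11 ≤ -1 ≤ 6 — holds.
#8 min(-11, -2) = -11 — holds.

Constraints 3 and 6 do not hold.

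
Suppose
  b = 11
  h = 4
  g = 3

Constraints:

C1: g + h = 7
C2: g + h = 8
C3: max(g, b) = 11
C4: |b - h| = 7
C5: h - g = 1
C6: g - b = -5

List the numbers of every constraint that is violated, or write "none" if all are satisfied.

The assignment fails constraints 2, 6.

C1: g + h = 3 + 4 = 7 — holds.
C2: g + h = 3 + 4 = 7, not 8 — fails.
C3: max(3, 11) = 11 — holds.
C4: |11 - 4| = 7 — holds.
C5: h - g = 4 - 3 = 1 — holds.
C6: g - b = 3 - 11 = -8, not -5 — fails.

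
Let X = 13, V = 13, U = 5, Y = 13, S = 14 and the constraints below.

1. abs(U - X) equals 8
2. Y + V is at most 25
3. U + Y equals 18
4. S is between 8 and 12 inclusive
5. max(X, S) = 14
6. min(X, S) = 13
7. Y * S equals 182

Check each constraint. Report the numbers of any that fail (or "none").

1. abs(5 - 13) = 8 — holds.
2. Y + V = 13 + 13 = 26; 26 > 25, bound 25 not met — fails.
3. U + Y = 5 + 13 = 18 — holds.
4. S = 14 is outside [8, 12] — fails.
5. max(13, 14) = 14 — holds.
6. min(13, 14) = 13 — holds.
7. Y * S = 13 * 14 = 182 — holds.

Constraints 2, 4 are violated.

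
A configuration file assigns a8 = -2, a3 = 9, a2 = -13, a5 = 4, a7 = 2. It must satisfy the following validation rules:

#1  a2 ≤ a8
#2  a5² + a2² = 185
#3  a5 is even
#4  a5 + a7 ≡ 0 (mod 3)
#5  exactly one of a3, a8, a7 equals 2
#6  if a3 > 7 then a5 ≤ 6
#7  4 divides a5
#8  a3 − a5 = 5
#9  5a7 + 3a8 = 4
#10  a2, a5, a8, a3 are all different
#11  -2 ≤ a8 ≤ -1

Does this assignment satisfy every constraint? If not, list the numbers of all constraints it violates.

#1 a2 = -13, a8 = -2; -13 ≤ -2 — satisfied.
#2 a5² + a2² = 4² + (-13)² = 16 + 169 = 185 — satisfied.
#3 a5 = 4 is even — satisfied.
#4 a5 + a7 = 6; 6 mod 3 = 0 — satisfied.
#5 a3=9, a8=-2, a7=2; 1 of them equals 2 — satisfied.
#6 a3 = 9 > 7, so we need a5 ≤ 6; a5 = 4 ≤ 6 — satisfied.
#7 4 / 4 = 1, so 4 divides 4 — satisfied.
#8 a3 − a5 = 9 − 4 = 5 — satisfied.
#9 5a7 + 3a8 = 5(2) + 3(-2) = 4 — satisfied.
#10 values -13, 4, -2, 9 are pairwise distinct — satisfied.
#11 a8 = -2 lies in [-2, -1] — satisfied.

All constraints are satisfied.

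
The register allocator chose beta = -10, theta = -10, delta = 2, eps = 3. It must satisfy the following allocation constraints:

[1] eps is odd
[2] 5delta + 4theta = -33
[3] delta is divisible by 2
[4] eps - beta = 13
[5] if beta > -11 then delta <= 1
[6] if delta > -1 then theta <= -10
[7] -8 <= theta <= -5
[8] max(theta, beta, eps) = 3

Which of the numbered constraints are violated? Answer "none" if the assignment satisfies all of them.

[1] eps = 3 is odd — OK.
[2] 5delta + 4theta = 5(2) + 4(-10) = -30, not -33 — violated.
[3] 2 / 2 = 1, so 2 divides 2 — OK.
[4] eps - beta = 3 - (-10) = 13 — OK.
[5] beta = -10 > -11, so we need delta ≤ 1; but delta = 2 > 1 — violated.
[6] delta = 2 > -1, so we need theta ≤ -10; theta = -10 ≤ -10 — OK.
[7] theta = -10 is outside [-8, -5] — violated.
[8] max(-10, -10, 3) = 3 — OK.

No — constraints 2, 5, and 7 are not satisfied.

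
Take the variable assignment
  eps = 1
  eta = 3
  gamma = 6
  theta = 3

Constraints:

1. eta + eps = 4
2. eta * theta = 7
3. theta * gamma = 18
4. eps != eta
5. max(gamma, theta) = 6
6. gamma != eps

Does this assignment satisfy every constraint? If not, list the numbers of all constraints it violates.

No — constraint 2 is not satisfied.

1. eta + eps = 3 + 1 = 4 — OK.
2. eta * theta = 3 * 3 = 9, not 7 — violated.
3. theta * gamma = 3 * 6 = 18 — OK.
4. eps = 1, eta = 3; distinct — OK.
5. max(6, 3) = 6 — OK.
6. gamma = 6, eps = 1; distinct — OK.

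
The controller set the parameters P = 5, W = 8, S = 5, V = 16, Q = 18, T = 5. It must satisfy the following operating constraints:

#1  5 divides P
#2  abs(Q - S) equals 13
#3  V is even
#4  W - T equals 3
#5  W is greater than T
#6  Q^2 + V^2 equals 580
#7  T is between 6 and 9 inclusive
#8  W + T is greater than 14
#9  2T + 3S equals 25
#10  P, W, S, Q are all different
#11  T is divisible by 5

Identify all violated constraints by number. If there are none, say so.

The assignment fails constraints 7, 8, and 10.

#1 5 / 5 = 1, so 5 divides 5  holds
#2 abs(18 - 5) = 13  holds
#3 V = 16 is even  holds
#4 W - T = 8 - 5 = 3  holds
#5 W = 8, T = 5; 8 > 5  holds
#6 Q^2 + V^2 = 18^2 + 16^2 = 324 + 256 = 580  holds
#7 T = 5 is outside [6, 9]  fails
#8 W + T = 8 + 5 = 13; 13 ≤ 14, bound 14 not met  fails
#9 2T + 3S = 2(5) + 3(5) = 25  holds
#10 P = S = 5, not all different  fails
#11 5 / 5 = 1, so 5 divides 5  holds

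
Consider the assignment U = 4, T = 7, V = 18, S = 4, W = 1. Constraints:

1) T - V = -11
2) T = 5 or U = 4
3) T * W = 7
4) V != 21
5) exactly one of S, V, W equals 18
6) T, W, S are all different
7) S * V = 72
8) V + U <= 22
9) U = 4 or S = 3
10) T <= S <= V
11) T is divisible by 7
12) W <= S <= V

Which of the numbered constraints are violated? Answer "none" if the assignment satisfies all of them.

The assignment fails constraint 10.

1) T - V = 7 - 18 = -11 — satisfied.
2) T = 7 ≠ 5, but U = 4 = 4 (second disjunct) — satisfied.
3) T * W = 7 * 1 = 7 — satisfied.
4) V = 18, and 18 ≠ 21 — satisfied.
5) S=4, V=18, W=1; 1 of them equals 18 — satisfied.
6) values 7, 1, 4 are pairwise distinct — satisfied.
7) S * V = 4 * 18 = 72 — satisfied.
8) V + U = 18 + 4 = 22; 22 ≤ 22 — satisfied.
9) U = 4 = 4 (first disjunct) — satisfied.
10) values 7, 4, 18; T = 7 is not <= S = 4 — violated.
11) 7 / 7 = 1, so 7 divides 7 — satisfied.
12) values 1 <= 4 <= 18 — satisfied.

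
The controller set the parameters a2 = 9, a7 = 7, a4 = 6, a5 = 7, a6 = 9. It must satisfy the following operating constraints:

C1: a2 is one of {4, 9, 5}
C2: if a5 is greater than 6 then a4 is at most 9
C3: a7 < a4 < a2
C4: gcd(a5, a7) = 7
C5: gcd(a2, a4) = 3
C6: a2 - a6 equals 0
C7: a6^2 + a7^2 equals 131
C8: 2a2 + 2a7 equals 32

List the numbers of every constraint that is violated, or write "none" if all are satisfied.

C1: a2 = 9 is in {4, 9, 5} — holds.
C2: a5 = 7 > 6, so we need a4 ≤ 9; a4 = 6 ≤ 9 — holds.
C3: values 7, 6, 9; a7 = 7 is not < a4 = 6 — fails.
C4: gcd(7, 7) = 7 — holds.
C5: gcd(9, 6) = 3 — holds.
C6: a2 - a6 = 9 - 9 = 0 — holds.
C7: a6^2 + a7^2 = 9^2 + 7^2 = 81 + 49 = 130, not 131 — fails.
C8: 2a2 + 2a7 = 2(9) + 2(7) = 32 — holds.

No — constraints 3, 7 are not satisfied.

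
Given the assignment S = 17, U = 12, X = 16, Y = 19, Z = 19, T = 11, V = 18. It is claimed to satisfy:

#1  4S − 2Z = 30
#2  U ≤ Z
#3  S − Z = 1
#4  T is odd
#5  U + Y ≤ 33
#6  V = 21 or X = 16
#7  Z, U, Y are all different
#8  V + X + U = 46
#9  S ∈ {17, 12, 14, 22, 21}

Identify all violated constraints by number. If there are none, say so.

#1 4S − 2Z = 4(17) − 2(19) = 30  holds
#2 U = 12, Z = 19; 12 ≤ 19  holds
#3 S − Z = 17 − 19 = -2, not 1  fails
#4 T = 11 is odd  holds
#5 U + Y = 12 + 19 = 31; 31 ≤ 33  holds
#6 V = 18 ≠ 21, but X = 16 = 16 (second disjunct)  holds
#7 Z = Y = 19, not all different  fails
#8 V + X + U = 18 + 16 + 12 = 46  holds
#9 S = 17 is in {17, 12, 14, 22, 21}  holds

Violated: 3 and 7.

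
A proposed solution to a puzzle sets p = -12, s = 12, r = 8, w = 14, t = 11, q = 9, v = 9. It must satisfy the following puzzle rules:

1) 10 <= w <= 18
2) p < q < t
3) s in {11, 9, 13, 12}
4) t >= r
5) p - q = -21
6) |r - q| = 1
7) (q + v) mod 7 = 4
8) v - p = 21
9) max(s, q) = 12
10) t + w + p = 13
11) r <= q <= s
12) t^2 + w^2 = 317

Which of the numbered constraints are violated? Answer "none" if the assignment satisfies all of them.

None — every constraint holds.

1) w = 14 lies in [10, 18] — holds.
2) values -12 < 9 < 11 — holds.
3) s = 12 is in {11, 9, 13, 12} — holds.
4) t = 11, r = 8; 11 ≥ 8 — holds.
5) p - q = -12 - 9 = -21 — holds.
6) |8 - 9| = 1 — holds.
7) q + v = 18; 18 mod 7 = 4 — holds.
8) v - p = 9 - (-12) = 21 — holds.
9) max(12, 9) = 12 — holds.
10) t + w + p = 11 + 14 + (-12) = 13 — holds.
11) values 8 <= 9 <= 12 — holds.
12) t^2 + w^2 = 11^2 + 14^2 = 121 + 196 = 317 — holds.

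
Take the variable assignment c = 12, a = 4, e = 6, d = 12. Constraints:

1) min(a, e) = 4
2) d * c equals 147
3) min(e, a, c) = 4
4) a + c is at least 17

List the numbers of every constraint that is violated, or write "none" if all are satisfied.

Constraints 2, 4 do not hold.

1) min(4, 6) = 4 — OK.
2) d * c = 12 * 12 = 144, not 147 — violated.
3) min(6, 4, 12) = 4 — OK.
4) a + c = 4 + 12 = 16; 16 < 17, bound 17 not met — violated.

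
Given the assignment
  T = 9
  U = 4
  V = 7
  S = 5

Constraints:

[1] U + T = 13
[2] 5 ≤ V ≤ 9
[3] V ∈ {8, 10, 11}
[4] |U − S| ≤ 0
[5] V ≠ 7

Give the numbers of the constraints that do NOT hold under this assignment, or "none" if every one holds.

Constraints 3, 4, and 5 are violated.

[1] U + T = 4 + 9 = 13 — OK.
[2] V = 7 lies in [5, 9] — OK.
[3] V = 7 is not in {8, 10, 11} — violated.
[4] |4 − 5| = 1; 1 > 0, exceeds bound 0 — violated.
[5] V = 7, but 7 is required to differ — violated.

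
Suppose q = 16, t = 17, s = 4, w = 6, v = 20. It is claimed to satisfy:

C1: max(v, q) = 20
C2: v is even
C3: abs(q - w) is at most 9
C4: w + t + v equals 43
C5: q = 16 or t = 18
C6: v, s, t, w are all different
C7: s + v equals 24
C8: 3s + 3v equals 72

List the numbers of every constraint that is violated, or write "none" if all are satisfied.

No — constraint 3 is not satisfied.

C1: max(20, 16) = 20 — holds.
C2: v = 20 is even — holds.
C3: abs(16 - 6) = 10; 10 > 9, exceeds bound 9 — fails.
C4: w + t + v = 6 + 17 + 20 = 43 — holds.
C5: q = 16 = 16 (first disjunct) — holds.
C6: values 20, 4, 17, 6 are pairwise distinct — holds.
C7: s + v = 4 + 20 = 24 — holds.
C8: 3s + 3v = 3(4) + 3(20) = 72 — holds.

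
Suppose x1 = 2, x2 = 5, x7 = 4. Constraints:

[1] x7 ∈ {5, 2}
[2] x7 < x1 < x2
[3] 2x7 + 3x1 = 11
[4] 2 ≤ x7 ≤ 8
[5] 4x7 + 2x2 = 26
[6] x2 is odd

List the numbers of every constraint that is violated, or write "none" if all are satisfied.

[1] x7 = 4 is not in {5, 2} — does not hold.
[2] values 4, 2, 5; x7 = 4 is not < x1 = 2 — does not hold.
[3] 2x7 + 3x1 = 2(4) + 3(2) = 14, not 11 — does not hold.
[4] x7 = 4 lies in [2, 8] — holds.
[5] 4x7 + 2x2 = 4(4) + 2(5) = 26 — holds.
[6] x2 = 5 is odd — holds.

Constraints 1, 2, and 3 do not hold.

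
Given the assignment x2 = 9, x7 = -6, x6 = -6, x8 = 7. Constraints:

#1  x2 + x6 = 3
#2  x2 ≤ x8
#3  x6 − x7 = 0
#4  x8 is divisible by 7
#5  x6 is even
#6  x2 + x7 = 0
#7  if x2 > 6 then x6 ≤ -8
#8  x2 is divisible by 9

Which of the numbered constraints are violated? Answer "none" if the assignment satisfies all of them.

Constraints 2, 6, 7 are violated.

#1 x2 + x6 = 9 + (-6) = 3  true
#2 x2 = 9, x8 = 7; 9 > 7 (want ≤)  false
#3 x6 − x7 = -6 − (-6) = 0  true
#4 7 / 7 = 1, so 7 divides 7  true
#5 x6 = -6 is even  true
#6 x2 + x7 = 9 + (-6) = 3, not 0  false
#7 x2 = 9 > 6, so we need x6 ≤ -8; but x6 = -6 > -8  false
#8 9 / 9 = 1, so 9 divides 9  true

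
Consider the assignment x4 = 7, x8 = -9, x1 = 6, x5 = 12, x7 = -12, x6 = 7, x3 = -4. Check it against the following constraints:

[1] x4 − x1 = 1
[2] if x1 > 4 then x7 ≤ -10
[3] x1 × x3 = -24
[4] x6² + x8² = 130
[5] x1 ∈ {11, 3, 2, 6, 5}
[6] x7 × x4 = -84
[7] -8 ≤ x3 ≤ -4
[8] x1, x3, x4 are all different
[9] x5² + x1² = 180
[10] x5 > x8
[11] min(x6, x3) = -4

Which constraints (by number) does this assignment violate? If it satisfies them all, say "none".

All constraints are satisfied.

[1] x4 − x1 = 7 − 6 = 1  ✔
[2] x1 = 6 > 4, so we need x7 ≤ -10; x7 = -12 ≤ -10  ✔
[3] x1 × x3 = 6 × (-4) = -24  ✔
[4] x6² + x8² = 7² + (-9)² = 49 + 81 = 130  ✔
[5] x1 = 6 is in {11, 3, 2, 6, 5}  ✔
[6] x7 × x4 = -12 × 7 = -84  ✔
[7] x3 = -4 lies in [-8, -4]  ✔
[8] values 6, -4, 7 are pairwise distinct  ✔
[9] x5² + x1² = 12² + 6² = 144 + 36 = 180  ✔
[10] x5 = 12, x8 = -9; 12 > -9  ✔
[11] min(7, -4) = -4  ✔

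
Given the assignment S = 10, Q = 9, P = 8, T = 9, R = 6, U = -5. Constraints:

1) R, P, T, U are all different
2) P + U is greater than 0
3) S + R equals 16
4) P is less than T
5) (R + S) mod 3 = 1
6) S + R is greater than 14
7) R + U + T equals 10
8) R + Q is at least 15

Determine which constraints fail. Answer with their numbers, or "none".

No violations.

1) values 6, 8, 9, -5 are pairwise distinct  ✓
2) P + U = 8 + (-5) = 3; 3 > 0  ✓
3) S + R = 10 + 6 = 16  ✓
4) P = 8, T = 9; 8 < 9  ✓
5) R + S = 16; 16 mod 3 = 1  ✓
6) S + R = 10 + 6 = 16; 16 > 14  ✓
7) R + U + T = 6 + (-5) + 9 = 10  ✓
8) R + Q = 6 + 9 = 15; 15 ≥ 15  ✓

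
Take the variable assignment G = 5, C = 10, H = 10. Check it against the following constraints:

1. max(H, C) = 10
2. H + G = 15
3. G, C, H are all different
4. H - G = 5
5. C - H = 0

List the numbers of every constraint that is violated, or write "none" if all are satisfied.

1. max(10, 10) = 10 — OK.
2. H + G = 10 + 5 = 15 — OK.
3. C = H = 10, not all different — violated.
4. H - G = 10 - 5 = 5 — OK.
5. C - H = 10 - 10 = 0 — OK.

Violated: 3.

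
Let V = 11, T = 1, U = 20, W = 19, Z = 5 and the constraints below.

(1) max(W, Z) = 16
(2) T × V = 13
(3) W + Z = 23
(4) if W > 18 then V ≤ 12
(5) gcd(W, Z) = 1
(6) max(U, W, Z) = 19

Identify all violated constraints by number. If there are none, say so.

Constraints 1, 2, 3, 6 are violated.

(1) max(19, 5) = 19, not 16 — fails.
(2) T × V = 1 × 11 = 11, not 13 — fails.
(3) W + Z = 19 + 5 = 24, not 23 — fails.
(4) W = 19 > 18, so we need V ≤ 12; V = 11 ≤ 12 — holds.
(5) gcd(19, 5) = 1 — holds.
(6) max(20, 19, 5) = 20, not 19 — fails.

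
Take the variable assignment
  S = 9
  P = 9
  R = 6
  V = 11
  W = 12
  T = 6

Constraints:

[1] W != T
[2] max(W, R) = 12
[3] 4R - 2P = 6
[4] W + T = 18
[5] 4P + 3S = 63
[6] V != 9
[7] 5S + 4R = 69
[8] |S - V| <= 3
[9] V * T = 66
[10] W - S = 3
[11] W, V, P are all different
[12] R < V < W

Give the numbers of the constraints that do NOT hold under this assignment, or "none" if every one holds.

[1] W = 12, T = 6; distinct  OK
[2] max(12, 6) = 12  OK
[3] 4R - 2P = 4(6) - 2(9) = 6  OK
[4] W + T = 12 + 6 = 18  OK
[5] 4P + 3S = 4(9) + 3(9) = 63  OK
[6] V = 11, and 11 ≠ 9  OK
[7] 5S + 4R = 5(9) + 4(6) = 69  OK
[8] |9 - 11| = 2; 2 ≤ 3  OK
[9] V * T = 11 * 6 = 66  OK
[10] W - S = 12 - 9 = 3  OK
[11] values 12, 11, 9 are pairwise distinct  OK
[12] values 6 < 11 < 12  OK

No violations.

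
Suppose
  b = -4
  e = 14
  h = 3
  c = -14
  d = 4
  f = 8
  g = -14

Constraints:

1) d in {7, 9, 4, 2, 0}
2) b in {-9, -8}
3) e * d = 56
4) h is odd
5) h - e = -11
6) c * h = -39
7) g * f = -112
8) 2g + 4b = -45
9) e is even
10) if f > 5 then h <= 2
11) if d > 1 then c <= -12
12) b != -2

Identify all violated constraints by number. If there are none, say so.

Violated: 2, 6, 8, 10.

1) d = 4 is in {7, 9, 4, 2, 0} — satisfied.
2) b = -4 is not in {-9, -8} — violated.
3) e * d = 14 * 4 = 56 — satisfied.
4) h = 3 is odd — satisfied.
5) h - e = 3 - 14 = -11 — satisfied.
6) c * h = -14 * 3 = -42, not -39 — violated.
7) g * f = -14 * 8 = -112 — satisfied.
8) 2g + 4b = 2(-14) + 4(-4) = -44, not -45 — violated.
9) e = 14 is even — satisfied.
10) f = 8 > 5, so we need h ≤ 2; but h = 3 > 2 — violated.
11) d = 4 > 1, so we need c ≤ -12; c = -14 ≤ -12 — satisfied.
12) b = -4, and -4 ≠ -2 — satisfied.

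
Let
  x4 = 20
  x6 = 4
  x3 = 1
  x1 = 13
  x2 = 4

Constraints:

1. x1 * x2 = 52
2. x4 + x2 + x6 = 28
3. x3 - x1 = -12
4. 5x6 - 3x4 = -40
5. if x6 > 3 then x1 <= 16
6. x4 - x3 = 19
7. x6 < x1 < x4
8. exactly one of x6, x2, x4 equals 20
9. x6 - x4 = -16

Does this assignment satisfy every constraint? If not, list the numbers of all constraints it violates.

No violations.

1. x1 * x2 = 13 * 4 = 52  ✓
2. x4 + x2 + x6 = 20 + 4 + 4 = 28  ✓
3. x3 - x1 = 1 - 13 = -12  ✓
4. 5x6 - 3x4 = 5(4) - 3(20) = -40  ✓
5. x6 = 4 > 3, so we need x1 ≤ 16; x1 = 13 ≤ 16  ✓
6. x4 - x3 = 20 - 1 = 19  ✓
7. values 4 < 13 < 20  ✓
8. x6=4, x2=4, x4=20; 1 of them equals 20  ✓
9. x6 - x4 = 4 - 20 = -16  ✓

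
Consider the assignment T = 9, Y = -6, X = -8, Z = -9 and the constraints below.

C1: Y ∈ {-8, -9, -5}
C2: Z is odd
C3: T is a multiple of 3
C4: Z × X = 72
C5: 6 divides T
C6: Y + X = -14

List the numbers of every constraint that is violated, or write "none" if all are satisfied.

No — constraints 1 and 5 are not satisfied.

C1: Y = -6 is not in {-8, -9, -5} — violated.
C2: Z = -9 is odd — satisfied.
C3: 9 / 3 = 3, so 3 divides 9 — satisfied.
C4: Z × X = -9 × (-8) = 72 — satisfied.
C5: 9 = 6×1 + 3, so 6 does not divide 9 — violated.
C6: Y + X = -6 + (-8) = -14 — satisfied.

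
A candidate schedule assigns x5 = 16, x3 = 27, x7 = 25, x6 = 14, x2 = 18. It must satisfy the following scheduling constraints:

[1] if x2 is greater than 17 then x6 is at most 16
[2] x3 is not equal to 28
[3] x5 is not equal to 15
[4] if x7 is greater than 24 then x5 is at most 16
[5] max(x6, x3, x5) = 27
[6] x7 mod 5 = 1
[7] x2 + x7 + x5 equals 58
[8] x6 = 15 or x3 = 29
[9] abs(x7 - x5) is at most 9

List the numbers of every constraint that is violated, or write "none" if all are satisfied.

Constraints 6, 7, 8 do not hold.

[1] x2 = 18 > 17, so we need x6 ≤ 16; x6 = 14 ≤ 16 — holds.
[2] x3 = 27, and 27 ≠ 28 — holds.
[3] x5 = 16, and 16 ≠ 15 — holds.
[4] x7 = 25 > 24, so we need x5 ≤ 16; x5 = 16 ≤ 16 — holds.
[5] max(14, 27, 16) = 27 — holds.
[6] 25 mod 5 = 0, not 1 — fails.
[7] x2 + x7 + x5 = 18 + 25 + 16 = 59, not 58 — fails.
[8] x6 = 14 ≠ 15 and x3 = 27 ≠ 29; both disjuncts false — fails.
[9] abs(25 - 16) = 9; 9 ≤ 9 — holds.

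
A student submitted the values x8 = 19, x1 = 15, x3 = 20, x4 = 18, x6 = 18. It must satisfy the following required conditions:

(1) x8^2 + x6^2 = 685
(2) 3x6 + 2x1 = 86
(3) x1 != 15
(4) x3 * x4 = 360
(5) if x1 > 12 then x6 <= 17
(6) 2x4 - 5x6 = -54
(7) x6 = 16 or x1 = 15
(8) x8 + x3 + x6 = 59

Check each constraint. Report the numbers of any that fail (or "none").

(1) x8^2 + x6^2 = 19^2 + 18^2 = 361 + 324 = 685  holds
(2) 3x6 + 2x1 = 3(18) + 2(15) = 84, not 86  fails
(3) x1 = 15, but 15 is required to differ  fails
(4) x3 * x4 = 20 * 18 = 360  holds
(5) x1 = 15 > 12, so we need x6 ≤ 17; but x6 = 18 > 17  fails
(6) 2x4 - 5x6 = 2(18) - 5(18) = -54  holds
(7) x6 = 18 ≠ 16, but x1 = 15 = 15 (second disjunct)  holds
(8) x8 + x3 + x6 = 19 + 20 + 18 = 57, not 59  fails

Violated: 2, 3, 5, and 8.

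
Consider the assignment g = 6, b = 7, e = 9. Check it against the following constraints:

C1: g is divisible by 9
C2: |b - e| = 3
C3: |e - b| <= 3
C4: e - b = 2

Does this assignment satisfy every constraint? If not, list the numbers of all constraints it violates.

C1: 6 = 9*0 + 6, so 9 does not divide 6 — fails.
C2: |7 - 9| = 2, not 3 — fails.
C3: |9 - 7| = 2; 2 ≤ 3 — holds.
C4: e - b = 9 - 7 = 2 — holds.

Constraints 1 and 2 are violated.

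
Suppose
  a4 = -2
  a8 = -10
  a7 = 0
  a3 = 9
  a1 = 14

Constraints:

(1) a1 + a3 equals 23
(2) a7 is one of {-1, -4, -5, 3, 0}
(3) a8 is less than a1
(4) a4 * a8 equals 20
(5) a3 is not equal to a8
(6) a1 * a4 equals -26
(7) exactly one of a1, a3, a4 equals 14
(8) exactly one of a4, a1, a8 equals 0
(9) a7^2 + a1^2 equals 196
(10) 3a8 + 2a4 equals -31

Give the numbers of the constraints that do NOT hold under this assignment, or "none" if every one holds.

(1) a1 + a3 = 14 + 9 = 23  yes
(2) a7 = 0 is in {-1, -4, -5, 3, 0}  yes
(3) a8 = -10, a1 = 14; -10 < 14  yes
(4) a4 * a8 = -2 * (-10) = 20  yes
(5) a3 = 9, a8 = -10; distinct  yes
(6) a1 * a4 = 14 * (-2) = -28, not -26  no
(7) a1=14, a3=9, a4=-2; 1 of them equals 14  yes
(8) a4=-2, a1=14, a8=-10; 0 of them equal 0, not exactly one  no
(9) a7^2 + a1^2 = 0^2 + 14^2 = 0 + 196 = 196  yes
(10) 3a8 + 2a4 = 3(-10) + 2(-2) = -34, not -31  no

Constraints 6, 8, 10 are violated.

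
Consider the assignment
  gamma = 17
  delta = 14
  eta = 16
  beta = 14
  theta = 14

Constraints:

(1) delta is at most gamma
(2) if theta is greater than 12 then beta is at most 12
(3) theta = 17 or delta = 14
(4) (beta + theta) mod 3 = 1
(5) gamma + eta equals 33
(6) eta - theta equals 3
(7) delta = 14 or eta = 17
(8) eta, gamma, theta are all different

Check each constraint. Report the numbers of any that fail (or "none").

(1) delta = 14, gamma = 17; 14 ≤ 17 — satisfied.
(2) theta = 14 > 12, so we need beta ≤ 12; but beta = 14 > 12 — violated.
(3) theta = 14 ≠ 17, but delta = 14 = 14 (second disjunct) — satisfied.
(4) beta + theta = 28; 28 mod 3 = 1 — satisfied.
(5) gamma + eta = 17 + 16 = 33 — satisfied.
(6) eta - theta = 16 - 14 = 2, not 3 — violated.
(7) delta = 14 = 14 (first disjunct) — satisfied.
(8) values 16, 17, 14 are pairwise distinct — satisfied.

Constraints 2, 6 are violated.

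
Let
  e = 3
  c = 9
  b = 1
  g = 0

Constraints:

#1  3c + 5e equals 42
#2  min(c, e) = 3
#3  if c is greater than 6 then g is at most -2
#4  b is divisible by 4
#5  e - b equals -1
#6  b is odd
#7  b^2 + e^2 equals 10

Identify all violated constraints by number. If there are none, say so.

No — constraints 3, 4, 5 are not satisfied.

#1 3c + 5e = 3(9) + 5(3) = 42 — OK.
#2 min(9, 3) = 3 — OK.
#3 c = 9 > 6, so we need g ≤ -2; but g = 0 > -2 — violated.
#4 1 = 4*0 + 1, so 4 does not divide 1 — violated.
#5 e - b = 3 - 1 = 2, not -1 — violated.
#6 b = 1 is odd — OK.
#7 b^2 + e^2 = 1^2 + 3^2 = 1 + 9 = 10 — OK.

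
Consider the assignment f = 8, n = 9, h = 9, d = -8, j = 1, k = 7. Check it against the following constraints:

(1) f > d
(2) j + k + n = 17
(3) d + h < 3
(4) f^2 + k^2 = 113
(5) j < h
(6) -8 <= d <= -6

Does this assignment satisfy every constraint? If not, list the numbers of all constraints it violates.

(1) f = 8, d = -8; 8 > -8  holds
(2) j + k + n = 1 + 7 + 9 = 17  holds
(3) d + h = -8 + 9 = 1; 1 < 3  holds
(4) f^2 + k^2 = 8^2 + 7^2 = 64 + 49 = 113  holds
(5) j = 1, h = 9; 1 < 9  holds
(6) d = -8 lies in [-8, -6]  holds

The assignment satisfies every constraint.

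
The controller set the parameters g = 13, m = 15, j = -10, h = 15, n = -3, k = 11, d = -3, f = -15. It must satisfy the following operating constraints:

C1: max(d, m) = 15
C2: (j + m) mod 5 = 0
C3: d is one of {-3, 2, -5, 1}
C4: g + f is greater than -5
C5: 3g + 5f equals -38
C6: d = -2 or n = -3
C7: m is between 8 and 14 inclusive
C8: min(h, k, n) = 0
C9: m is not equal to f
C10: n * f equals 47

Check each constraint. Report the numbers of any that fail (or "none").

Constraints 5, 7, 8, and 10 do not hold.

C1: max(-3, 15) = 15  yes
C2: j + m = 5; 5 mod 5 = 0  yes
C3: d = -3 is in {-3, 2, -5, 1}  yes
C4: g + f = 13 + (-15) = -2; -2 > -5  yes
C5: 3g + 5f = 3(13) + 5(-15) = -36, not -38  no
C6: d = -3 ≠ -2, but n = -3 = -3 (second disjunct)  yes
C7: m = 15 is outside [8, 14]  no
C8: min(15, 11, -3) = -3, not 0  no
C9: m = 15, f = -15; distinct  yes
C10: n * f = -3 * (-15) = 45, not 47  no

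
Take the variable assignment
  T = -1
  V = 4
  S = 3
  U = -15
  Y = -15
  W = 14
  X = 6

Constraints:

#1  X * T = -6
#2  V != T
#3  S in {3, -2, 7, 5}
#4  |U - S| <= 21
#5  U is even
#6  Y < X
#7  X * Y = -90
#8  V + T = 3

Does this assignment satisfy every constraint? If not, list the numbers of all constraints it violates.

Constraint 5 is violated.

#1 X * T = 6 * (-1) = -6 — OK.
#2 V = 4, T = -1; distinct — OK.
#3 S = 3 is in {3, -2, 7, 5} — OK.
#4 |-15 - 3| = 18; 18 ≤ 21 — OK.
#5 U = -15 is odd — violated.
#6 Y = -15, X = 6; -15 < 6 — OK.
#7 X * Y = 6 * (-15) = -90 — OK.
#8 V + T = 4 + (-1) = 3 — OK.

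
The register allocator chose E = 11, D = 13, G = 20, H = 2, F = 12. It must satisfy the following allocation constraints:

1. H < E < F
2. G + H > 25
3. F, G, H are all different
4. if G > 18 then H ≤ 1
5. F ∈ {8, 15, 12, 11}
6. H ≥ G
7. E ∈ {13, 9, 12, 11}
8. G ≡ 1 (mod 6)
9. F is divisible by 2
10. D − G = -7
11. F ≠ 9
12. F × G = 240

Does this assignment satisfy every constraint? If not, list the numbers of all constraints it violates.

1. values 2 < 11 < 12 — holds.
2. G + H = 20 + 2 = 22; 22 ≤ 25, bound 25 not met — does not hold.
3. values 12, 20, 2 are pairwise distinct — holds.
4. G = 20 > 18, so we need H ≤ 1; but H = 2 > 1 — does not hold.
5. F = 12 is in {8, 15, 12, 11} — holds.
6. H = 2, G = 20; 2 < 20 (want ≥) — does not hold.
7. E = 11 is in {13, 9, 12, 11} — holds.
8. 20 mod 6 = 2, not 1 — does not hold.
9. 12 / 2 = 6, so 2 divides 12 — holds.
10. D − G = 13 − 20 = -7 — holds.
11. F = 12, and 12 ≠ 9 — holds.
12. F × G = 12 × 20 = 240 — holds.

Constraints 2, 4, 6, and 8 are violated.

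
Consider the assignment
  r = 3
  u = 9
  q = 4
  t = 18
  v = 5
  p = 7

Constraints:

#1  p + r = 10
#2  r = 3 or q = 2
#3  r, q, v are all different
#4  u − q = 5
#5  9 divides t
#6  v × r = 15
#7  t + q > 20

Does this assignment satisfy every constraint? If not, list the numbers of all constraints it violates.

All constraints are satisfied.

#1 p + r = 7 + 3 = 10  holds
#2 r = 3 = 3 (first disjunct)  holds
#3 values 3, 4, 5 are pairwise distinct  holds
#4 u − q = 9 − 4 = 5  holds
#5 18 / 9 = 2, so 9 divides 18  holds
#6 v × r = 5 × 3 = 15  holds
#7 t + q = 18 + 4 = 22; 22 > 20  holds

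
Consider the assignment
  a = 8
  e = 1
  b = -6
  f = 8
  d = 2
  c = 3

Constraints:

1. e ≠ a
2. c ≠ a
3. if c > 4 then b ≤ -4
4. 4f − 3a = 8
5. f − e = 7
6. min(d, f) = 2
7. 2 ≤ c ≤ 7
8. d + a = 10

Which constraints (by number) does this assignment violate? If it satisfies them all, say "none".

1. e = 1, a = 8; distinct — satisfied.
2. c = 3, a = 8; distinct — satisfied.
3. c = 3, not > 4; antecedent false, conditional vacuously true — satisfied.
4. 4f − 3a = 4(8) − 3(8) = 8 — satisfied.
5. f − e = 8 − 1 = 7 — satisfied.
6. min(2, 8) = 2 — satisfied.
7. c = 3 lies in [2, 7] — satisfied.
8. d + a = 2 + 8 = 10 — satisfied.

All constraints are satisfied.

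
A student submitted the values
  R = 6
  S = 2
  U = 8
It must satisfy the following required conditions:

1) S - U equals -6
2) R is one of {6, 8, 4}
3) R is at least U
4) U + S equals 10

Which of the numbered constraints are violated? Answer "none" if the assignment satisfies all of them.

Constraint 3 does not hold.

1) S - U = 2 - 8 = -6  ✓
2) R = 6 is in {6, 8, 4}  ✓
3) R = 6, U = 8; 6 < 8 (want ≥)  ✗
4) U + S = 8 + 2 = 10  ✓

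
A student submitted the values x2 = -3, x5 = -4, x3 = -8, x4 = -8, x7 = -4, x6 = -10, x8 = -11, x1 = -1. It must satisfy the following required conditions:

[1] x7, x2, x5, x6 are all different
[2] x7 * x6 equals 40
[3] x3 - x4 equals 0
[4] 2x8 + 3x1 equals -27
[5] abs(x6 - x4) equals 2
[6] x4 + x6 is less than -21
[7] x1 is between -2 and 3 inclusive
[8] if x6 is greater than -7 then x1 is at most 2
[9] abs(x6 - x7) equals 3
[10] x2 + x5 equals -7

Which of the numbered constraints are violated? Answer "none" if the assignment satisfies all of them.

[1] x7 = x5 = -4, not all different — does not hold.
[2] x7 * x6 = -4 * (-10) = 40 — holds.
[3] x3 - x4 = -8 - (-8) = 0 — holds.
[4] 2x8 + 3x1 = 2(-11) + 3(-1) = -25, not -27 — does not hold.
[5] abs(-10 - (-8)) = 2 — holds.
[6] x4 + x6 = -8 + (-10) = -18; -18 ≥ -21, bound -21 not met — does not hold.
[7] x1 = -1 lies in [-2, 3] — holds.
[8] x6 = -10, not > -7; antecedent false, conditional vacuously true — holds.
[9] abs(-10 - (-4)) = 6, not 3 — does not hold.
[10] x2 + x5 = -3 + (-4) = -7 — holds.

Constraints 1, 4, 6, and 9 do not hold.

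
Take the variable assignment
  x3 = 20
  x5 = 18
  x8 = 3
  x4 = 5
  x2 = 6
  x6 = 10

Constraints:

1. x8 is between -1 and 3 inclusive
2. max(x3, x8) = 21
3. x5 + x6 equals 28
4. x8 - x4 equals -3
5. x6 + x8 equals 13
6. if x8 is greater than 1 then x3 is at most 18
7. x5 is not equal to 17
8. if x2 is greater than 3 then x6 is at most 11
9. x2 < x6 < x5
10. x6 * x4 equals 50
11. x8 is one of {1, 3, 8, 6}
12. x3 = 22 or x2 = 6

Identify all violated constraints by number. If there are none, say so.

1. x8 = 3 lies in [-1, 3] — OK.
2. max(20, 3) = 20, not 21 — violated.
3. x5 + x6 = 18 + 10 = 28 — OK.
4. x8 - x4 = 3 - 5 = -2, not -3 — violated.
5. x6 + x8 = 10 + 3 = 13 — OK.
6. x8 = 3 > 1, so we need x3 ≤ 18; but x3 = 20 > 18 — violated.
7. x5 = 18, and 18 ≠ 17 — OK.
8. x2 = 6 > 3, so we need x6 ≤ 11; x6 = 10 ≤ 11 — OK.
9. values 6 < 10 < 18 — OK.
10. x6 * x4 = 10 * 5 = 50 — OK.
11. x8 = 3 is in {1, 3, 8, 6} — OK.
12. x3 = 20 ≠ 22, but x2 = 6 = 6 (second disjunct) — OK.

Constraints 2, 4, 6 do not hold.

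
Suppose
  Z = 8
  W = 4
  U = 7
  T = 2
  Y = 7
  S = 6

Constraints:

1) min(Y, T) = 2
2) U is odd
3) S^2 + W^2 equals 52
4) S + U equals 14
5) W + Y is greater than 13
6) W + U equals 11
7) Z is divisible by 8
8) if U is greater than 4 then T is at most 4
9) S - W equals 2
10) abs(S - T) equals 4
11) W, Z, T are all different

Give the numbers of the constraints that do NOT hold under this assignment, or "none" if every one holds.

Violated: 4 and 5.

1) min(7, 2) = 2 — satisfied.
2) U = 7 is odd — satisfied.
3) S^2 + W^2 = 6^2 + 4^2 = 36 + 16 = 52 — satisfied.
4) S + U = 6 + 7 = 13, not 14 — violated.
5) W + Y = 4 + 7 = 11; 11 ≤ 13, bound 13 not met — violated.
6) W + U = 4 + 7 = 11 — satisfied.
7) 8 / 8 = 1, so 8 divides 8 — satisfied.
8) U = 7 > 4, so we need T ≤ 4; T = 2 ≤ 4 — satisfied.
9) S - W = 6 - 4 = 2 — satisfied.
10) abs(6 - 2) = 4 — satisfied.
11) values 4, 8, 2 are pairwise distinct — satisfied.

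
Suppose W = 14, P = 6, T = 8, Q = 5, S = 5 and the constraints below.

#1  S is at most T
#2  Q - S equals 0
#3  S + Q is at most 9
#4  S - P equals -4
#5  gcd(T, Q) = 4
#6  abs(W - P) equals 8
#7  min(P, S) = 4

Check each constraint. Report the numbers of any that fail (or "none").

#1 S = 5, T = 8; 5 ≤ 8  ✓
#2 Q - S = 5 - 5 = 0  ✓
#3 S + Q = 5 + 5 = 10; 10 > 9, bound 9 not met  ✗
#4 S - P = 5 - 6 = -1, not -4  ✗
#5 gcd(8, 5) = 1, not 4  ✗
#6 abs(14 - 6) = 8  ✓
#7 min(6, 5) = 5, not 4  ✗

The assignment fails constraints 3, 4, 5, and 7.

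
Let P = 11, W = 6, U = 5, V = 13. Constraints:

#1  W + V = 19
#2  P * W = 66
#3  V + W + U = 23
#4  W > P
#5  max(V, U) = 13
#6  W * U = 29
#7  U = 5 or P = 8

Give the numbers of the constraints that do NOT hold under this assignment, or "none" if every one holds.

Constraints 3, 4, and 6 are violated.

#1 W + V = 6 + 13 = 19  holds
#2 P * W = 11 * 6 = 66  holds
#3 V + W + U = 13 + 6 + 5 = 24, not 23  fails
#4 W = 6, P = 11; 6 ≤ 11 (want >)  fails
#5 max(13, 5) = 13  holds
#6 W * U = 6 * 5 = 30, not 29  fails
#7 U = 5 = 5 (first disjunct)  holds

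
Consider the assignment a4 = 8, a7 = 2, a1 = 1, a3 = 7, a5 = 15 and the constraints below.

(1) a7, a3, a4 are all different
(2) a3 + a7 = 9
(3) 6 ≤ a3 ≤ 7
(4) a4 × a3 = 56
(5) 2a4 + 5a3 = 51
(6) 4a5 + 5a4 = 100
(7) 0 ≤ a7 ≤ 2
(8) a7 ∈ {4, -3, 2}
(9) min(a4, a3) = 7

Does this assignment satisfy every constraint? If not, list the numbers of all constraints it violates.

The assignment satisfies every constraint.

(1) values 2, 7, 8 are pairwise distinct  ✓
(2) a3 + a7 = 7 + 2 = 9  ✓
(3) a3 = 7 lies in [6, 7]  ✓
(4) a4 × a3 = 8 × 7 = 56  ✓
(5) 2a4 + 5a3 = 2(8) + 5(7) = 51  ✓
(6) 4a5 + 5a4 = 4(15) + 5(8) = 100  ✓
(7) a7 = 2 lies in [0, 2]  ✓
(8) a7 = 2 is in {4, -3, 2}  ✓
(9) min(8, 7) = 7  ✓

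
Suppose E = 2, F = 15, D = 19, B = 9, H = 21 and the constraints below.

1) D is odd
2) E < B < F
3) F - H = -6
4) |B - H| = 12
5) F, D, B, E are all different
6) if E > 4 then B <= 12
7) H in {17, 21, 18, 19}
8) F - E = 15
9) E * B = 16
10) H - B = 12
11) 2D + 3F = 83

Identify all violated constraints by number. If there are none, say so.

1) D = 19 is odd — holds.
2) values 2 < 9 < 15 — holds.
3) F - H = 15 - 21 = -6 — holds.
4) |9 - 21| = 12 — holds.
5) values 15, 19, 9, 2 are pairwise distinct — holds.
6) E = 2, not > 4; antecedent false, conditional vacuously true — holds.
7) H = 21 is in {17, 21, 18, 19} — holds.
8) F - E = 15 - 2 = 13, not 15 — does not hold.
9) E * B = 2 * 9 = 18, not 16 — does not hold.
10) H - B = 21 - 9 = 12 — holds.
11) 2D + 3F = 2(19) + 3(15) = 83 — holds.

Constraints 8 and 9 are violated.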